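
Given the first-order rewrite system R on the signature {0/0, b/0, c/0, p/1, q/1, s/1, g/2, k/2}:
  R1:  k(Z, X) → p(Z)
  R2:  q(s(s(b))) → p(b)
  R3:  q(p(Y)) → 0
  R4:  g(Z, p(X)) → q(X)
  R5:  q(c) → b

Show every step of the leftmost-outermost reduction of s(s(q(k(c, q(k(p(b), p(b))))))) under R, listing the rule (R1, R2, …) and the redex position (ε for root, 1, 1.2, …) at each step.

1. s(s(q(k(c, q(k(p(b), p(b)))))))  →  s(s(q(p(c))))   [R1 at 1.1.1]
2. s(s(q(p(c))))  →  s(s(0))   [R3 at 1.1]

s(s(0))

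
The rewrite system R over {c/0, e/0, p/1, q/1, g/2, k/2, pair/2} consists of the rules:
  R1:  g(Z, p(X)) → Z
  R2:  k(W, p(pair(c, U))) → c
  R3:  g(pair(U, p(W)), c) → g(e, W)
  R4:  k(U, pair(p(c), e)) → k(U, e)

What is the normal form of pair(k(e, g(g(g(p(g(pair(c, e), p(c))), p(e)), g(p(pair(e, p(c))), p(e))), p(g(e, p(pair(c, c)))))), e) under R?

1. pair(k(e, g(g(g(p(g(pair(c, e), p(c))), p(e)), g(p(pair(e, p(c))), p(e))), p(g(e, p(pair(c, c)))))), e)  →  pair(k(e, g(g(p(g(pair(c, e), p(c))), p(e)), g(p(pair(e, p(c))), p(e)))), e)   [R1 at 1.2]
2. pair(k(e, g(g(p(g(pair(c, e), p(c))), p(e)), g(p(pair(e, p(c))), p(e)))), e)  →  pair(k(e, g(p(g(pair(c, e), p(c))), g(p(pair(e, p(c))), p(e)))), e)   [R1 at 1.2.1]
3. pair(k(e, g(p(g(pair(c, e), p(c))), g(p(pair(e, p(c))), p(e)))), e)  →  pair(k(e, g(p(pair(c, e)), g(p(pair(e, p(c))), p(e)))), e)   [R1 at 1.2.1.1]
4. pair(k(e, g(p(pair(c, e)), g(p(pair(e, p(c))), p(e)))), e)  →  pair(k(e, g(p(pair(c, e)), p(pair(e, p(c))))), e)   [R1 at 1.2.2]
5. pair(k(e, g(p(pair(c, e)), p(pair(e, p(c))))), e)  →  pair(k(e, p(pair(c, e))), e)   [R1 at 1.2]
6. pair(k(e, p(pair(c, e))), e)  →  pair(c, e)   [R2 at 1]

pair(c, e)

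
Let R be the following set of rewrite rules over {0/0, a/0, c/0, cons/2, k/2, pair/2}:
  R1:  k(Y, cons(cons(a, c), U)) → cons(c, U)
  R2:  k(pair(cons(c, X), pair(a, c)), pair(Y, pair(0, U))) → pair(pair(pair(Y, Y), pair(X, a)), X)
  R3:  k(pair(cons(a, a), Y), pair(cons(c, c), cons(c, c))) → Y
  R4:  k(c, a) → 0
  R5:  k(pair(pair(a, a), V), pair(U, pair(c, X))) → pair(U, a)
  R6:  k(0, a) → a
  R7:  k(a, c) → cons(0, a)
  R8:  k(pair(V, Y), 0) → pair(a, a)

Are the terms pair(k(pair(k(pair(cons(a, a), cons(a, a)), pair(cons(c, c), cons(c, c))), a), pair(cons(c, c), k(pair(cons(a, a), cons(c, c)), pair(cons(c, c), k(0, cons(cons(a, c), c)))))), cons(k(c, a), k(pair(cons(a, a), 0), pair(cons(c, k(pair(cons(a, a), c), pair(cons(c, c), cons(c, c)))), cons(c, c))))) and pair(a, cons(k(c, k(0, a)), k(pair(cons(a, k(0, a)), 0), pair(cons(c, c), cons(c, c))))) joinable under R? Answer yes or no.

Reduce t₁ = pair(k(pair(k(pair(cons(a, a), cons(a, a)), pair(cons(c, c), cons(c, c))), a), pair(cons(c, c), k(pair(cons(a, a), cons(c, c)), pair(cons(c, c), k(0, cons(cons(a, c), c)))))), cons(k(c, a), k(pair(cons(a, a), 0), pair(cons(c, k(pair(cons(a, a), c), pair(cons(c, c), cons(c, c)))), cons(c, c))))):
1. pair(k(pair(k(pair(cons(a, a), cons(a, a)), pair(cons(c, c), cons(c, c))), a), pair(cons(c, c), k(pair(cons(a, a), cons(c, c)), pair(cons(c, c), k(0, cons(cons(a, c), c)))))), cons(k(c, a), k(pair(cons(a, a), 0), pair(cons(c, k(pair(cons(a, a), c), pair(cons(c, c), cons(c, c)))), cons(c, c)))))  →  pair(k(pair(cons(a, a), a), pair(cons(c, c), k(pair(cons(a, a), cons(c, c)), pair(cons(c, c), k(0, cons(cons(a, c), c)))))), cons(k(c, a), k(pair(cons(a, a), 0), pair(cons(c, k(pair(cons(a, a), c), pair(cons(c, c), cons(c, c)))), cons(c, c)))))   [R3 at 1.1.1]
2. pair(k(pair(cons(a, a), a), pair(cons(c, c), k(pair(cons(a, a), cons(c, c)), pair(cons(c, c), k(0, cons(cons(a, c), c)))))), cons(k(c, a), k(pair(cons(a, a), 0), pair(cons(c, k(pair(cons(a, a), c), pair(cons(c, c), cons(c, c)))), cons(c, c)))))  →  pair(k(pair(cons(a, a), a), pair(cons(c, c), k(pair(cons(a, a), cons(c, c)), pair(cons(c, c), cons(c, c))))), cons(k(c, a), k(pair(cons(a, a), 0), pair(cons(c, k(pair(cons(a, a), c), pair(cons(c, c), cons(c, c)))), cons(c, c)))))   [R1 at 1.2.2.2.2]
3. pair(k(pair(cons(a, a), a), pair(cons(c, c), k(pair(cons(a, a), cons(c, c)), pair(cons(c, c), cons(c, c))))), cons(k(c, a), k(pair(cons(a, a), 0), pair(cons(c, k(pair(cons(a, a), c), pair(cons(c, c), cons(c, c)))), cons(c, c)))))  →  pair(k(pair(cons(a, a), a), pair(cons(c, c), cons(c, c))), cons(k(c, a), k(pair(cons(a, a), 0), pair(cons(c, k(pair(cons(a, a), c), pair(cons(c, c), cons(c, c)))), cons(c, c)))))   [R3 at 1.2.2]
4. pair(k(pair(cons(a, a), a), pair(cons(c, c), cons(c, c))), cons(k(c, a), k(pair(cons(a, a), 0), pair(cons(c, k(pair(cons(a, a), c), pair(cons(c, c), cons(c, c)))), cons(c, c)))))  →  pair(a, cons(k(c, a), k(pair(cons(a, a), 0), pair(cons(c, k(pair(cons(a, a), c), pair(cons(c, c), cons(c, c)))), cons(c, c)))))   [R3 at 1]
5. pair(a, cons(k(c, a), k(pair(cons(a, a), 0), pair(cons(c, k(pair(cons(a, a), c), pair(cons(c, c), cons(c, c)))), cons(c, c)))))  →  pair(a, cons(0, k(pair(cons(a, a), 0), pair(cons(c, k(pair(cons(a, a), c), pair(cons(c, c), cons(c, c)))), cons(c, c)))))   [R4 at 2.1]
6. pair(a, cons(0, k(pair(cons(a, a), 0), pair(cons(c, k(pair(cons(a, a), c), pair(cons(c, c), cons(c, c)))), cons(c, c)))))  →  pair(a, cons(0, k(pair(cons(a, a), 0), pair(cons(c, c), cons(c, c)))))   [R3 at 2.2.2.1.2]
7. pair(a, cons(0, k(pair(cons(a, a), 0), pair(cons(c, c), cons(c, c)))))  →  pair(a, cons(0, 0))   [R3 at 2.2]

Reduce t₂ = pair(a, cons(k(c, k(0, a)), k(pair(cons(a, k(0, a)), 0), pair(cons(c, c), cons(c, c))))):
1. pair(a, cons(k(c, k(0, a)), k(pair(cons(a, k(0, a)), 0), pair(cons(c, c), cons(c, c)))))  →  pair(a, cons(k(c, a), k(pair(cons(a, k(0, a)), 0), pair(cons(c, c), cons(c, c)))))   [R6 at 2.1.2]
2. pair(a, cons(k(c, a), k(pair(cons(a, k(0, a)), 0), pair(cons(c, c), cons(c, c)))))  →  pair(a, cons(0, k(pair(cons(a, k(0, a)), 0), pair(cons(c, c), cons(c, c)))))   [R4 at 2.1]
3. pair(a, cons(0, k(pair(cons(a, k(0, a)), 0), pair(cons(c, c), cons(c, c)))))  →  pair(a, cons(0, k(pair(cons(a, a), 0), pair(cons(c, c), cons(c, c)))))   [R6 at 2.2.1.1.2]
4. pair(a, cons(0, k(pair(cons(a, a), 0), pair(cons(c, c), cons(c, c)))))  →  pair(a, cons(0, 0))   [R3 at 2.2]

yes — NF(t₁) = pair(a, cons(0, 0)), NF(t₂) = pair(a, cons(0, 0))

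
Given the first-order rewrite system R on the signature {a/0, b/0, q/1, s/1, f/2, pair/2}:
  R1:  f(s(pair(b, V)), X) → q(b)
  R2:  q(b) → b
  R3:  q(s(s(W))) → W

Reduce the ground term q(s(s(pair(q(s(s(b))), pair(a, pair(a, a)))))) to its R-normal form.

1. q(s(s(pair(q(s(s(b))), pair(a, pair(a, a))))))  →  pair(q(s(s(b))), pair(a, pair(a, a)))   [R3 at ε]
2. pair(q(s(s(b))), pair(a, pair(a, a)))  →  pair(b, pair(a, pair(a, a)))   [R3 at 1]

pair(b, pair(a, pair(a, a)))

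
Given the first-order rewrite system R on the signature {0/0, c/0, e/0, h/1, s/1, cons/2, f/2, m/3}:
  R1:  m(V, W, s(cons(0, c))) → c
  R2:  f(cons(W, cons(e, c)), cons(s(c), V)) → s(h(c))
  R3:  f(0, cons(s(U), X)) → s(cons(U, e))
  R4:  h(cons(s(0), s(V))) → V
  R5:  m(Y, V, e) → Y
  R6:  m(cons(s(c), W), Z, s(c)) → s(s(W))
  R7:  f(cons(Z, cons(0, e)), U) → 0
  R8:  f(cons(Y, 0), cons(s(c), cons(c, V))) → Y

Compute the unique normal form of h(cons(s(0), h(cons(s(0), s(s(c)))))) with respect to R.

1. h(cons(s(0), h(cons(s(0), s(s(c))))))  →  h(cons(s(0), s(c)))   [R4 at 1.2]
2. h(cons(s(0), s(c)))  →  c   [R4 at ε]

c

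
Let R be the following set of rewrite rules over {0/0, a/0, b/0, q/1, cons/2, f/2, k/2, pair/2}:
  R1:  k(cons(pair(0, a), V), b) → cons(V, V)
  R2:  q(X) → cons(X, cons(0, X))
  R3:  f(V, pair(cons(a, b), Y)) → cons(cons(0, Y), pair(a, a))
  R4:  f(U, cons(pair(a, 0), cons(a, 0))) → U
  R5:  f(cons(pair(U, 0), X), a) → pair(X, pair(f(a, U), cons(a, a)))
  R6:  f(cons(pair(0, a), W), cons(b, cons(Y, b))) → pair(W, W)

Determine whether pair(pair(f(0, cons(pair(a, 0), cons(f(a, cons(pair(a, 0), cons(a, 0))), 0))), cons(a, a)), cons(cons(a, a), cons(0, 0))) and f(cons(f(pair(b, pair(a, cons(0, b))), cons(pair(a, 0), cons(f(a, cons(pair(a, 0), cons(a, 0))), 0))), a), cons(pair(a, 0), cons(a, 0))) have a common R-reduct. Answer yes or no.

no — NF(t₁) = pair(pair(0, cons(a, a)), cons(cons(a, a), cons(0, 0))), NF(t₂) = cons(pair(b, pair(a, cons(0, b))), a)

Reduce t₁ = pair(pair(f(0, cons(pair(a, 0), cons(f(a, cons(pair(a, 0), cons(a, 0))), 0))), cons(a, a)), cons(cons(a, a), cons(0, 0))):
1. pair(pair(f(0, cons(pair(a, 0), cons(f(a, cons(pair(a, 0), cons(a, 0))), 0))), cons(a, a)), cons(cons(a, a), cons(0, 0)))  →  pair(pair(f(0, cons(pair(a, 0), cons(a, 0))), cons(a, a)), cons(cons(a, a), cons(0, 0)))   [R4 at 1.1.2.2.1]
2. pair(pair(f(0, cons(pair(a, 0), cons(a, 0))), cons(a, a)), cons(cons(a, a), cons(0, 0)))  →  pair(pair(0, cons(a, a)), cons(cons(a, a), cons(0, 0)))   [R4 at 1.1]

Reduce t₂ = f(cons(f(pair(b, pair(a, cons(0, b))), cons(pair(a, 0), cons(f(a, cons(pair(a, 0), cons(a, 0))), 0))), a), cons(pair(a, 0), cons(a, 0))):
1. f(cons(f(pair(b, pair(a, cons(0, b))), cons(pair(a, 0), cons(f(a, cons(pair(a, 0), cons(a, 0))), 0))), a), cons(pair(a, 0), cons(a, 0)))  →  cons(f(pair(b, pair(a, cons(0, b))), cons(pair(a, 0), cons(f(a, cons(pair(a, 0), cons(a, 0))), 0))), a)   [R4 at ε]
2. cons(f(pair(b, pair(a, cons(0, b))), cons(pair(a, 0), cons(f(a, cons(pair(a, 0), cons(a, 0))), 0))), a)  →  cons(f(pair(b, pair(a, cons(0, b))), cons(pair(a, 0), cons(a, 0))), a)   [R4 at 1.2.2.1]
3. cons(f(pair(b, pair(a, cons(0, b))), cons(pair(a, 0), cons(a, 0))), a)  →  cons(pair(b, pair(a, cons(0, b))), a)   [R4 at 1]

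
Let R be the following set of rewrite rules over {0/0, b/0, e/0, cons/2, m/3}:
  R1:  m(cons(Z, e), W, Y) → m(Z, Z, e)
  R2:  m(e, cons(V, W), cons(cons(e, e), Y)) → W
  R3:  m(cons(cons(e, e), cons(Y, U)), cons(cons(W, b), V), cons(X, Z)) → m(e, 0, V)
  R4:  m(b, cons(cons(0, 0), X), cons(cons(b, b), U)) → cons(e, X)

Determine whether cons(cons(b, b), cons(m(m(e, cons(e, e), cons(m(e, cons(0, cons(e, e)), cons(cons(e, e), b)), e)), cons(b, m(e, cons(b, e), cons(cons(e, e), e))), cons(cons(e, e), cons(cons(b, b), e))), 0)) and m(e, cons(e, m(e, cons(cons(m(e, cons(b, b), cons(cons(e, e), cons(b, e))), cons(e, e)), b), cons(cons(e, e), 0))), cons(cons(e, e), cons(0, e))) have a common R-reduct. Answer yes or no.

Reduce t₁ = cons(cons(b, b), cons(m(m(e, cons(e, e), cons(m(e, cons(0, cons(e, e)), cons(cons(e, e), b)), e)), cons(b, m(e, cons(b, e), cons(cons(e, e), e))), cons(cons(e, e), cons(cons(b, b), e))), 0)):
1. cons(cons(b, b), cons(m(m(e, cons(e, e), cons(m(e, cons(0, cons(e, e)), cons(cons(e, e), b)), e)), cons(b, m(e, cons(b, e), cons(cons(e, e), e))), cons(cons(e, e), cons(cons(b, b), e))), 0))  →  cons(cons(b, b), cons(m(m(e, cons(e, e), cons(cons(e, e), e)), cons(b, m(e, cons(b, e), cons(cons(e, e), e))), cons(cons(e, e), cons(cons(b, b), e))), 0))   [R2 at 2.1.1.3.1]
2. cons(cons(b, b), cons(m(m(e, cons(e, e), cons(cons(e, e), e)), cons(b, m(e, cons(b, e), cons(cons(e, e), e))), cons(cons(e, e), cons(cons(b, b), e))), 0))  →  cons(cons(b, b), cons(m(e, cons(b, m(e, cons(b, e), cons(cons(e, e), e))), cons(cons(e, e), cons(cons(b, b), e))), 0))   [R2 at 2.1.1]
3. cons(cons(b, b), cons(m(e, cons(b, m(e, cons(b, e), cons(cons(e, e), e))), cons(cons(e, e), cons(cons(b, b), e))), 0))  →  cons(cons(b, b), cons(m(e, cons(b, e), cons(cons(e, e), e)), 0))   [R2 at 2.1]
4. cons(cons(b, b), cons(m(e, cons(b, e), cons(cons(e, e), e)), 0))  →  cons(cons(b, b), cons(e, 0))   [R2 at 2.1]

Reduce t₂ = m(e, cons(e, m(e, cons(cons(m(e, cons(b, b), cons(cons(e, e), cons(b, e))), cons(e, e)), b), cons(cons(e, e), 0))), cons(cons(e, e), cons(0, e))):
1. m(e, cons(e, m(e, cons(cons(m(e, cons(b, b), cons(cons(e, e), cons(b, e))), cons(e, e)), b), cons(cons(e, e), 0))), cons(cons(e, e), cons(0, e)))  →  m(e, cons(cons(m(e, cons(b, b), cons(cons(e, e), cons(b, e))), cons(e, e)), b), cons(cons(e, e), 0))   [R2 at ε]
2. m(e, cons(cons(m(e, cons(b, b), cons(cons(e, e), cons(b, e))), cons(e, e)), b), cons(cons(e, e), 0))  →  b   [R2 at ε]

no — NF(t₁) = cons(cons(b, b), cons(e, 0)), NF(t₂) = b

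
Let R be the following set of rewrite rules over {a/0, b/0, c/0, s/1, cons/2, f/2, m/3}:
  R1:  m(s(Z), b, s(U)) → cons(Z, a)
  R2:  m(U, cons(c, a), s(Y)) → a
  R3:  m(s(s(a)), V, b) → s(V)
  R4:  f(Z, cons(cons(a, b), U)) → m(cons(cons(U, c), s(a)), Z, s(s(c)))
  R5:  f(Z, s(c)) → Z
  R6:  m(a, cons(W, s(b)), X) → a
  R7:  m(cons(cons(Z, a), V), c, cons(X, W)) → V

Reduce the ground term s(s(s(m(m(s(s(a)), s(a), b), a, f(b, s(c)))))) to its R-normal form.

1. s(s(s(m(m(s(s(a)), s(a), b), a, f(b, s(c))))))  →  s(s(s(m(s(s(a)), a, f(b, s(c))))))   [R3 at 1.1.1.1]
2. s(s(s(m(s(s(a)), a, f(b, s(c))))))  →  s(s(s(m(s(s(a)), a, b))))   [R5 at 1.1.1.3]
3. s(s(s(m(s(s(a)), a, b))))  →  s(s(s(s(a))))   [R3 at 1.1.1]

s(s(s(s(a))))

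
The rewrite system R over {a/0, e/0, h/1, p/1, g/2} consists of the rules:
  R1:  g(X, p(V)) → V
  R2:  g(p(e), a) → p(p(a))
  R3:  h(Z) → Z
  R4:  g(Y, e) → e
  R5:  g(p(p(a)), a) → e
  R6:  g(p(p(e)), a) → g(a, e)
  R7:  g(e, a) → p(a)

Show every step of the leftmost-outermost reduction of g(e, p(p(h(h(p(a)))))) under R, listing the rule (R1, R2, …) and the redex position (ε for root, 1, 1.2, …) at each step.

p(p(a))

1. g(e, p(p(h(h(p(a))))))  →  p(h(h(p(a))))   [R1 at ε]
2. p(h(h(p(a))))  →  p(h(p(a)))   [R3 at 1]
3. p(h(p(a)))  →  p(p(a))   [R3 at 1]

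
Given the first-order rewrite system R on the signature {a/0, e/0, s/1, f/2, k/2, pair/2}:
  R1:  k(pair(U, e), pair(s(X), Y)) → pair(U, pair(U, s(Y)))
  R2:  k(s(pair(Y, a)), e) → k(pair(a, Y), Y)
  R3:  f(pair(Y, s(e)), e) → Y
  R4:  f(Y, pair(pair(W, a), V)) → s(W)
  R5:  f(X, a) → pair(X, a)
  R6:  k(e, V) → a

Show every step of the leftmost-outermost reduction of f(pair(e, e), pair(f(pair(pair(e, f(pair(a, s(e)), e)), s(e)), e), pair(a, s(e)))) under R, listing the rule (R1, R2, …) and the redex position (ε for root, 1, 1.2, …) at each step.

s(e)

1. f(pair(e, e), pair(f(pair(pair(e, f(pair(a, s(e)), e)), s(e)), e), pair(a, s(e))))  →  f(pair(e, e), pair(pair(e, f(pair(a, s(e)), e)), pair(a, s(e))))   [R3 at 2.1]
2. f(pair(e, e), pair(pair(e, f(pair(a, s(e)), e)), pair(a, s(e))))  →  f(pair(e, e), pair(pair(e, a), pair(a, s(e))))   [R3 at 2.1.2]
3. f(pair(e, e), pair(pair(e, a), pair(a, s(e))))  →  s(e)   [R4 at ε]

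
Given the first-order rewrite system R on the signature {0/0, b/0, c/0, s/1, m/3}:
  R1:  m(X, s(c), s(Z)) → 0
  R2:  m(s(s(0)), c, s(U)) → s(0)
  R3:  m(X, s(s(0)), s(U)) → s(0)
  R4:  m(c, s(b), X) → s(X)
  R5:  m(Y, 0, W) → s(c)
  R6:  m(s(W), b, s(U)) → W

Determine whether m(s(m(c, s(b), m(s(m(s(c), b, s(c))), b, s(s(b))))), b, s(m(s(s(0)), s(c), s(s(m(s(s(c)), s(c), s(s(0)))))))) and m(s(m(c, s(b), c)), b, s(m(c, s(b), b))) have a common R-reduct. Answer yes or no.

Reduce t₁ = m(s(m(c, s(b), m(s(m(s(c), b, s(c))), b, s(s(b))))), b, s(m(s(s(0)), s(c), s(s(m(s(s(c)), s(c), s(s(0)))))))):
1. m(s(m(c, s(b), m(s(m(s(c), b, s(c))), b, s(s(b))))), b, s(m(s(s(0)), s(c), s(s(m(s(s(c)), s(c), s(s(0))))))))  →  m(c, s(b), m(s(m(s(c), b, s(c))), b, s(s(b))))   [R6 at ε]
2. m(c, s(b), m(s(m(s(c), b, s(c))), b, s(s(b))))  →  s(m(s(m(s(c), b, s(c))), b, s(s(b))))   [R4 at ε]
3. s(m(s(m(s(c), b, s(c))), b, s(s(b))))  →  s(m(s(c), b, s(c)))   [R6 at 1]
4. s(m(s(c), b, s(c)))  →  s(c)   [R6 at 1]

Reduce t₂ = m(s(m(c, s(b), c)), b, s(m(c, s(b), b))):
1. m(s(m(c, s(b), c)), b, s(m(c, s(b), b)))  →  m(c, s(b), c)   [R6 at ε]
2. m(c, s(b), c)  →  s(c)   [R4 at ε]

yes — NF(t₁) = s(c), NF(t₂) = s(c)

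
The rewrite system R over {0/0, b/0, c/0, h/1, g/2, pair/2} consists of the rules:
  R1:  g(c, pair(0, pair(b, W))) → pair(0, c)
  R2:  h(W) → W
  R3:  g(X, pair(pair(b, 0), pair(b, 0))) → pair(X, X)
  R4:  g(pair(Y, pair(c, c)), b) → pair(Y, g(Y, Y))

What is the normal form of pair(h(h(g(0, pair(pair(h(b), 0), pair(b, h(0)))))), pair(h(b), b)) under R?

1. pair(h(h(g(0, pair(pair(h(b), 0), pair(b, h(0)))))), pair(h(b), b))  →  pair(h(g(0, pair(pair(h(b), 0), pair(b, h(0))))), pair(h(b), b))   [R2 at 1]
2. pair(h(g(0, pair(pair(h(b), 0), pair(b, h(0))))), pair(h(b), b))  →  pair(g(0, pair(pair(h(b), 0), pair(b, h(0)))), pair(h(b), b))   [R2 at 1]
3. pair(g(0, pair(pair(h(b), 0), pair(b, h(0)))), pair(h(b), b))  →  pair(g(0, pair(pair(b, 0), pair(b, h(0)))), pair(h(b), b))   [R2 at 1.2.1.1]
4. pair(g(0, pair(pair(b, 0), pair(b, h(0)))), pair(h(b), b))  →  pair(g(0, pair(pair(b, 0), pair(b, 0))), pair(h(b), b))   [R2 at 1.2.2.2]
5. pair(g(0, pair(pair(b, 0), pair(b, 0))), pair(h(b), b))  →  pair(pair(0, 0), pair(h(b), b))   [R3 at 1]
6. pair(pair(0, 0), pair(h(b), b))  →  pair(pair(0, 0), pair(b, b))   [R2 at 2.1]

pair(pair(0, 0), pair(b, b))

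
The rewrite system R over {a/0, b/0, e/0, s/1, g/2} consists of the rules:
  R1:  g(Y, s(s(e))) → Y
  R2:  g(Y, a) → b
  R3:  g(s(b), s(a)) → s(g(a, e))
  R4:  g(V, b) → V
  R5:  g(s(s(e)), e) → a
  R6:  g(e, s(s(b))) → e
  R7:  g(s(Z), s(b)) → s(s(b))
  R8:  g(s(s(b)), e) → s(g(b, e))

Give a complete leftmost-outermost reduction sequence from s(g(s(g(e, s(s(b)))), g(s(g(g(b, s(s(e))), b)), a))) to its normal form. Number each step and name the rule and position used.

1. s(g(s(g(e, s(s(b)))), g(s(g(g(b, s(s(e))), b)), a)))  →  s(g(s(e), g(s(g(g(b, s(s(e))), b)), a)))   [R6 at 1.1.1]
2. s(g(s(e), g(s(g(g(b, s(s(e))), b)), a)))  →  s(g(s(e), b))   [R2 at 1.2]
3. s(g(s(e), b))  →  s(s(e))   [R4 at 1]

s(s(e))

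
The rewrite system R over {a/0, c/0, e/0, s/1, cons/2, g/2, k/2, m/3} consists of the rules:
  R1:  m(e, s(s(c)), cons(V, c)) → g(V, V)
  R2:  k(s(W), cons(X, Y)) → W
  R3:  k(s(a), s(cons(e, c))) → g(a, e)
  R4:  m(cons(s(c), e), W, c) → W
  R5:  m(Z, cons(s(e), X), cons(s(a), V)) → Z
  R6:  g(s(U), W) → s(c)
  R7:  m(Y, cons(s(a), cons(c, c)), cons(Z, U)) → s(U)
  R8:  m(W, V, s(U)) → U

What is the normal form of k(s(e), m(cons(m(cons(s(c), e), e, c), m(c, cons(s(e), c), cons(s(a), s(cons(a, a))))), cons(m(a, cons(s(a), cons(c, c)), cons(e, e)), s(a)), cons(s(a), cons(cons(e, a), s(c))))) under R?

e

1. k(s(e), m(cons(m(cons(s(c), e), e, c), m(c, cons(s(e), c), cons(s(a), s(cons(a, a))))), cons(m(a, cons(s(a), cons(c, c)), cons(e, e)), s(a)), cons(s(a), cons(cons(e, a), s(c)))))  →  k(s(e), m(cons(e, m(c, cons(s(e), c), cons(s(a), s(cons(a, a))))), cons(m(a, cons(s(a), cons(c, c)), cons(e, e)), s(a)), cons(s(a), cons(cons(e, a), s(c)))))   [R4 at 2.1.1]
2. k(s(e), m(cons(e, m(c, cons(s(e), c), cons(s(a), s(cons(a, a))))), cons(m(a, cons(s(a), cons(c, c)), cons(e, e)), s(a)), cons(s(a), cons(cons(e, a), s(c)))))  →  k(s(e), m(cons(e, c), cons(m(a, cons(s(a), cons(c, c)), cons(e, e)), s(a)), cons(s(a), cons(cons(e, a), s(c)))))   [R5 at 2.1.2]
3. k(s(e), m(cons(e, c), cons(m(a, cons(s(a), cons(c, c)), cons(e, e)), s(a)), cons(s(a), cons(cons(e, a), s(c)))))  →  k(s(e), m(cons(e, c), cons(s(e), s(a)), cons(s(a), cons(cons(e, a), s(c)))))   [R7 at 2.2.1]
4. k(s(e), m(cons(e, c), cons(s(e), s(a)), cons(s(a), cons(cons(e, a), s(c)))))  →  k(s(e), cons(e, c))   [R5 at 2]
5. k(s(e), cons(e, c))  →  e   [R2 at ε]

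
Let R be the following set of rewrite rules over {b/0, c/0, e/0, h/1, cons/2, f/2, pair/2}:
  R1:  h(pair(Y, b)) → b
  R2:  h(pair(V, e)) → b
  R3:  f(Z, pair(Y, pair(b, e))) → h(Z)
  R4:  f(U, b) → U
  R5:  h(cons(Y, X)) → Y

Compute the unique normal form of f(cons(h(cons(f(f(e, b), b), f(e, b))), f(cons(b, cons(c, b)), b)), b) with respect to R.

cons(e, cons(b, cons(c, b)))

1. f(cons(h(cons(f(f(e, b), b), f(e, b))), f(cons(b, cons(c, b)), b)), b)  →  cons(h(cons(f(f(e, b), b), f(e, b))), f(cons(b, cons(c, b)), b))   [R4 at ε]
2. cons(h(cons(f(f(e, b), b), f(e, b))), f(cons(b, cons(c, b)), b))  →  cons(f(f(e, b), b), f(cons(b, cons(c, b)), b))   [R5 at 1]
3. cons(f(f(e, b), b), f(cons(b, cons(c, b)), b))  →  cons(f(e, b), f(cons(b, cons(c, b)), b))   [R4 at 1]
4. cons(f(e, b), f(cons(b, cons(c, b)), b))  →  cons(e, f(cons(b, cons(c, b)), b))   [R4 at 1]
5. cons(e, f(cons(b, cons(c, b)), b))  →  cons(e, cons(b, cons(c, b)))   [R4 at 2]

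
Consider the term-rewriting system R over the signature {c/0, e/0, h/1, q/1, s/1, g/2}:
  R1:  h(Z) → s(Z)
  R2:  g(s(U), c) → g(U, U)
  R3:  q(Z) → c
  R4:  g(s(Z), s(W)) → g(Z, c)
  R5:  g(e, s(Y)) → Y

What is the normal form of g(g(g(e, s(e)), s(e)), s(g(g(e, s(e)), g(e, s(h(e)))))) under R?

e

1. g(g(g(e, s(e)), s(e)), s(g(g(e, s(e)), g(e, s(h(e))))))  →  g(g(e, s(e)), s(g(g(e, s(e)), g(e, s(h(e))))))   [R5 at 1.1]
2. g(g(e, s(e)), s(g(g(e, s(e)), g(e, s(h(e))))))  →  g(e, s(g(g(e, s(e)), g(e, s(h(e))))))   [R5 at 1]
3. g(e, s(g(g(e, s(e)), g(e, s(h(e))))))  →  g(g(e, s(e)), g(e, s(h(e))))   [R5 at ε]
4. g(g(e, s(e)), g(e, s(h(e))))  →  g(e, g(e, s(h(e))))   [R5 at 1]
5. g(e, g(e, s(h(e))))  →  g(e, h(e))   [R5 at 2]
6. g(e, h(e))  →  g(e, s(e))   [R1 at 2]
7. g(e, s(e))  →  e   [R5 at ε]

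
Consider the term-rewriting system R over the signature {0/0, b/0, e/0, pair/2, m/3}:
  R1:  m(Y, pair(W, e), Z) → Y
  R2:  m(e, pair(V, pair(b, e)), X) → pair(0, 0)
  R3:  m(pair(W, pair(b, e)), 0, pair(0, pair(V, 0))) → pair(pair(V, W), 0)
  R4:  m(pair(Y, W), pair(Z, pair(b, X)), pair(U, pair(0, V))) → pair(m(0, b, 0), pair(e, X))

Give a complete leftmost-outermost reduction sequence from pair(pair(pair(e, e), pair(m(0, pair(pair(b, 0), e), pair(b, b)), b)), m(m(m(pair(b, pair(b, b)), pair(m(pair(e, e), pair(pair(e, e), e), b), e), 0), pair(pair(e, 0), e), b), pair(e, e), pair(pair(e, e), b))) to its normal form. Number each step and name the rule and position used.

1. pair(pair(pair(e, e), pair(m(0, pair(pair(b, 0), e), pair(b, b)), b)), m(m(m(pair(b, pair(b, b)), pair(m(pair(e, e), pair(pair(e, e), e), b), e), 0), pair(pair(e, 0), e), b), pair(e, e), pair(pair(e, e), b)))  →  pair(pair(pair(e, e), pair(0, b)), m(m(m(pair(b, pair(b, b)), pair(m(pair(e, e), pair(pair(e, e), e), b), e), 0), pair(pair(e, 0), e), b), pair(e, e), pair(pair(e, e), b)))   [R1 at 1.2.1]
2. pair(pair(pair(e, e), pair(0, b)), m(m(m(pair(b, pair(b, b)), pair(m(pair(e, e), pair(pair(e, e), e), b), e), 0), pair(pair(e, 0), e), b), pair(e, e), pair(pair(e, e), b)))  →  pair(pair(pair(e, e), pair(0, b)), m(m(pair(b, pair(b, b)), pair(m(pair(e, e), pair(pair(e, e), e), b), e), 0), pair(pair(e, 0), e), b))   [R1 at 2]
3. pair(pair(pair(e, e), pair(0, b)), m(m(pair(b, pair(b, b)), pair(m(pair(e, e), pair(pair(e, e), e), b), e), 0), pair(pair(e, 0), e), b))  →  pair(pair(pair(e, e), pair(0, b)), m(pair(b, pair(b, b)), pair(m(pair(e, e), pair(pair(e, e), e), b), e), 0))   [R1 at 2]
4. pair(pair(pair(e, e), pair(0, b)), m(pair(b, pair(b, b)), pair(m(pair(e, e), pair(pair(e, e), e), b), e), 0))  →  pair(pair(pair(e, e), pair(0, b)), pair(b, pair(b, b)))   [R1 at 2]

pair(pair(pair(e, e), pair(0, b)), pair(b, pair(b, b)))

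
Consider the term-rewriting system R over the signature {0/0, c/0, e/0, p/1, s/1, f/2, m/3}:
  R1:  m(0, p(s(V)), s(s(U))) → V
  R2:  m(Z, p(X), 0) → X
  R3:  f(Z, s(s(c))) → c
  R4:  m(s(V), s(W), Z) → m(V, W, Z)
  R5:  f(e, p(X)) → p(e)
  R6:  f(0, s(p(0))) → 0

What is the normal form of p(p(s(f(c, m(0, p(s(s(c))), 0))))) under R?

1. p(p(s(f(c, m(0, p(s(s(c))), 0)))))  →  p(p(s(f(c, s(s(c))))))   [R2 at 1.1.1.2]
2. p(p(s(f(c, s(s(c))))))  →  p(p(s(c)))   [R3 at 1.1.1]

p(p(s(c)))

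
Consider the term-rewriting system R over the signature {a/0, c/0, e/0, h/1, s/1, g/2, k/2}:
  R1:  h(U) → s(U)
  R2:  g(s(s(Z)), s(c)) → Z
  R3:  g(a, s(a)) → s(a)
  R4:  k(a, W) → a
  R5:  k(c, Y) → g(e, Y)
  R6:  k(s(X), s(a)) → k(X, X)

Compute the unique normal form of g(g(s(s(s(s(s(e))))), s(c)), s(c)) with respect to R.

s(e)

1. g(g(s(s(s(s(s(e))))), s(c)), s(c))  →  g(s(s(s(e))), s(c))   [R2 at 1]
2. g(s(s(s(e))), s(c))  →  s(e)   [R2 at ε]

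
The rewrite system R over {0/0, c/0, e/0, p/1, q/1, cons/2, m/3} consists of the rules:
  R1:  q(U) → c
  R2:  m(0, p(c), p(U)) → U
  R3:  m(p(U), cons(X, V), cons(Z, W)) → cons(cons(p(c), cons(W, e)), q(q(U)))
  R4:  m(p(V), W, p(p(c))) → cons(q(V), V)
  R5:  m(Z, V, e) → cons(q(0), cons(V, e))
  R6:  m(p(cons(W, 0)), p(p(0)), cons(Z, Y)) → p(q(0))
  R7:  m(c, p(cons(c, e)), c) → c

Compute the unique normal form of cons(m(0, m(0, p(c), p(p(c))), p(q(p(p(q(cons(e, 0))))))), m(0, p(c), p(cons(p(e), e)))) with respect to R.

1. cons(m(0, m(0, p(c), p(p(c))), p(q(p(p(q(cons(e, 0))))))), m(0, p(c), p(cons(p(e), e))))  →  cons(m(0, p(c), p(q(p(p(q(cons(e, 0))))))), m(0, p(c), p(cons(p(e), e))))   [R2 at 1.2]
2. cons(m(0, p(c), p(q(p(p(q(cons(e, 0))))))), m(0, p(c), p(cons(p(e), e))))  →  cons(q(p(p(q(cons(e, 0))))), m(0, p(c), p(cons(p(e), e))))   [R2 at 1]
3. cons(q(p(p(q(cons(e, 0))))), m(0, p(c), p(cons(p(e), e))))  →  cons(c, m(0, p(c), p(cons(p(e), e))))   [R1 at 1]
4. cons(c, m(0, p(c), p(cons(p(e), e))))  →  cons(c, cons(p(e), e))   [R2 at 2]

cons(c, cons(p(e), e))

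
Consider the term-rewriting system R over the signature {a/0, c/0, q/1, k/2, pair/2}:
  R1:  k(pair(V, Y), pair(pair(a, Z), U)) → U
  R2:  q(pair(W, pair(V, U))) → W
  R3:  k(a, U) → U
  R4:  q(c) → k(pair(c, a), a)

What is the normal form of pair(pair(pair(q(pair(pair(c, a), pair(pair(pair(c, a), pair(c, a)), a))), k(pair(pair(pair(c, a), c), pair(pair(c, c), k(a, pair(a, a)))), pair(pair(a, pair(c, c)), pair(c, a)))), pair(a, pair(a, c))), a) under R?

pair(pair(pair(pair(c, a), pair(c, a)), pair(a, pair(a, c))), a)

1. pair(pair(pair(q(pair(pair(c, a), pair(pair(pair(c, a), pair(c, a)), a))), k(pair(pair(pair(c, a), c), pair(pair(c, c), k(a, pair(a, a)))), pair(pair(a, pair(c, c)), pair(c, a)))), pair(a, pair(a, c))), a)  →  pair(pair(pair(pair(c, a), k(pair(pair(pair(c, a), c), pair(pair(c, c), k(a, pair(a, a)))), pair(pair(a, pair(c, c)), pair(c, a)))), pair(a, pair(a, c))), a)   [R2 at 1.1.1]
2. pair(pair(pair(pair(c, a), k(pair(pair(pair(c, a), c), pair(pair(c, c), k(a, pair(a, a)))), pair(pair(a, pair(c, c)), pair(c, a)))), pair(a, pair(a, c))), a)  →  pair(pair(pair(pair(c, a), pair(c, a)), pair(a, pair(a, c))), a)   [R1 at 1.1.2]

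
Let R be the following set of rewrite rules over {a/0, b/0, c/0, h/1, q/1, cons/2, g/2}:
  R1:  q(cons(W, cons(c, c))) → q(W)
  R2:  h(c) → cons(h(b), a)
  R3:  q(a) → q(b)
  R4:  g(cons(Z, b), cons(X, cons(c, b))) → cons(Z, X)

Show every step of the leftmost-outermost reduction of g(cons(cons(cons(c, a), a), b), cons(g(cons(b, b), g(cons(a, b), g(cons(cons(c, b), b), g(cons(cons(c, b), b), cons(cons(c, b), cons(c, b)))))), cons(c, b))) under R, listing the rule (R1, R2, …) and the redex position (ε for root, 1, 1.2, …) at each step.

cons(cons(cons(c, a), a), cons(b, a))

1. g(cons(cons(cons(c, a), a), b), cons(g(cons(b, b), g(cons(a, b), g(cons(cons(c, b), b), g(cons(cons(c, b), b), cons(cons(c, b), cons(c, b)))))), cons(c, b)))  →  cons(cons(cons(c, a), a), g(cons(b, b), g(cons(a, b), g(cons(cons(c, b), b), g(cons(cons(c, b), b), cons(cons(c, b), cons(c, b)))))))   [R4 at ε]
2. cons(cons(cons(c, a), a), g(cons(b, b), g(cons(a, b), g(cons(cons(c, b), b), g(cons(cons(c, b), b), cons(cons(c, b), cons(c, b)))))))  →  cons(cons(cons(c, a), a), g(cons(b, b), g(cons(a, b), g(cons(cons(c, b), b), cons(cons(c, b), cons(c, b))))))   [R4 at 2.2.2.2]
3. cons(cons(cons(c, a), a), g(cons(b, b), g(cons(a, b), g(cons(cons(c, b), b), cons(cons(c, b), cons(c, b))))))  →  cons(cons(cons(c, a), a), g(cons(b, b), g(cons(a, b), cons(cons(c, b), cons(c, b)))))   [R4 at 2.2.2]
4. cons(cons(cons(c, a), a), g(cons(b, b), g(cons(a, b), cons(cons(c, b), cons(c, b)))))  →  cons(cons(cons(c, a), a), g(cons(b, b), cons(a, cons(c, b))))   [R4 at 2.2]
5. cons(cons(cons(c, a), a), g(cons(b, b), cons(a, cons(c, b))))  →  cons(cons(cons(c, a), a), cons(b, a))   [R4 at 2]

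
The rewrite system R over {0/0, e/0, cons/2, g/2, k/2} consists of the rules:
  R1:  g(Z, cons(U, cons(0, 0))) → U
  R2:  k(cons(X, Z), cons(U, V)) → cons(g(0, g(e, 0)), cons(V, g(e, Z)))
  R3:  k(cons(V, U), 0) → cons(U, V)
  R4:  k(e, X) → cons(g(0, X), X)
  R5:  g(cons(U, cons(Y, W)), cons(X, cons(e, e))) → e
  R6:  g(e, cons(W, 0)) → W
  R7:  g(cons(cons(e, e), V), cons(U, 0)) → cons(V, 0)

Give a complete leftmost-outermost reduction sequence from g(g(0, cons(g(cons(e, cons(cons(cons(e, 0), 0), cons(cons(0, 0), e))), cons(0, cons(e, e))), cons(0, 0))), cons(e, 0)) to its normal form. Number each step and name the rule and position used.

e

1. g(g(0, cons(g(cons(e, cons(cons(cons(e, 0), 0), cons(cons(0, 0), e))), cons(0, cons(e, e))), cons(0, 0))), cons(e, 0))  →  g(g(cons(e, cons(cons(cons(e, 0), 0), cons(cons(0, 0), e))), cons(0, cons(e, e))), cons(e, 0))   [R1 at 1]
2. g(g(cons(e, cons(cons(cons(e, 0), 0), cons(cons(0, 0), e))), cons(0, cons(e, e))), cons(e, 0))  →  g(e, cons(e, 0))   [R5 at 1]
3. g(e, cons(e, 0))  →  e   [R6 at ε]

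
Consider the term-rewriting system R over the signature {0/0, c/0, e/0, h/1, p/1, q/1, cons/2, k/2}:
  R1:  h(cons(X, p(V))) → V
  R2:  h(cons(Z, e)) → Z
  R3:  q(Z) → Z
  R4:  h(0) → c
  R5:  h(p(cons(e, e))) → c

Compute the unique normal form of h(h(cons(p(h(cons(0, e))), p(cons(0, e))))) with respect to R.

0

1. h(h(cons(p(h(cons(0, e))), p(cons(0, e)))))  →  h(cons(0, e))   [R1 at 1]
2. h(cons(0, e))  →  0   [R2 at ε]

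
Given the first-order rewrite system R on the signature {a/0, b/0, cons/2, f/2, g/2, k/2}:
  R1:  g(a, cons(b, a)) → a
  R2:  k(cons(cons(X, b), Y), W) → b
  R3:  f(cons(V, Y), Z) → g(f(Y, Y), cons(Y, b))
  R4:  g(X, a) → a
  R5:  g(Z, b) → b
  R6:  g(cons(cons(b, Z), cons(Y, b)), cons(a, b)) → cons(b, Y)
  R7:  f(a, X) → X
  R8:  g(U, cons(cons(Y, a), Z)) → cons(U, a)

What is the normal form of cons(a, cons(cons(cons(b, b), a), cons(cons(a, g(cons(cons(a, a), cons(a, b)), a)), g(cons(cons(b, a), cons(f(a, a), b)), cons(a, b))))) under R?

cons(a, cons(cons(cons(b, b), a), cons(cons(a, a), cons(b, a))))

1. cons(a, cons(cons(cons(b, b), a), cons(cons(a, g(cons(cons(a, a), cons(a, b)), a)), g(cons(cons(b, a), cons(f(a, a), b)), cons(a, b)))))  →  cons(a, cons(cons(cons(b, b), a), cons(cons(a, a), g(cons(cons(b, a), cons(f(a, a), b)), cons(a, b)))))   [R4 at 2.2.1.2]
2. cons(a, cons(cons(cons(b, b), a), cons(cons(a, a), g(cons(cons(b, a), cons(f(a, a), b)), cons(a, b)))))  →  cons(a, cons(cons(cons(b, b), a), cons(cons(a, a), cons(b, f(a, a)))))   [R6 at 2.2.2]
3. cons(a, cons(cons(cons(b, b), a), cons(cons(a, a), cons(b, f(a, a)))))  →  cons(a, cons(cons(cons(b, b), a), cons(cons(a, a), cons(b, a))))   [R7 at 2.2.2.2]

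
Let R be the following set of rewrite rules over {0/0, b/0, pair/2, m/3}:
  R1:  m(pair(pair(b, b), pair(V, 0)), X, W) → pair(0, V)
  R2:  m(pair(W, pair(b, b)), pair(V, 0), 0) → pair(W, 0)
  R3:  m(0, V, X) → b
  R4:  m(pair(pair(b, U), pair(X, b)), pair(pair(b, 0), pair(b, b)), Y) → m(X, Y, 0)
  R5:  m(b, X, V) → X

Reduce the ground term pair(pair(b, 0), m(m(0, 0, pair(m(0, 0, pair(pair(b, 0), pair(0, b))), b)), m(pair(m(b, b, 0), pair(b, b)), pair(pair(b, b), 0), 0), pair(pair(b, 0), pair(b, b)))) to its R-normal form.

1. pair(pair(b, 0), m(m(0, 0, pair(m(0, 0, pair(pair(b, 0), pair(0, b))), b)), m(pair(m(b, b, 0), pair(b, b)), pair(pair(b, b), 0), 0), pair(pair(b, 0), pair(b, b))))  →  pair(pair(b, 0), m(b, m(pair(m(b, b, 0), pair(b, b)), pair(pair(b, b), 0), 0), pair(pair(b, 0), pair(b, b))))   [R3 at 2.1]
2. pair(pair(b, 0), m(b, m(pair(m(b, b, 0), pair(b, b)), pair(pair(b, b), 0), 0), pair(pair(b, 0), pair(b, b))))  →  pair(pair(b, 0), m(pair(m(b, b, 0), pair(b, b)), pair(pair(b, b), 0), 0))   [R5 at 2]
3. pair(pair(b, 0), m(pair(m(b, b, 0), pair(b, b)), pair(pair(b, b), 0), 0))  →  pair(pair(b, 0), pair(m(b, b, 0), 0))   [R2 at 2]
4. pair(pair(b, 0), pair(m(b, b, 0), 0))  →  pair(pair(b, 0), pair(b, 0))   [R5 at 2.1]

pair(pair(b, 0), pair(b, 0))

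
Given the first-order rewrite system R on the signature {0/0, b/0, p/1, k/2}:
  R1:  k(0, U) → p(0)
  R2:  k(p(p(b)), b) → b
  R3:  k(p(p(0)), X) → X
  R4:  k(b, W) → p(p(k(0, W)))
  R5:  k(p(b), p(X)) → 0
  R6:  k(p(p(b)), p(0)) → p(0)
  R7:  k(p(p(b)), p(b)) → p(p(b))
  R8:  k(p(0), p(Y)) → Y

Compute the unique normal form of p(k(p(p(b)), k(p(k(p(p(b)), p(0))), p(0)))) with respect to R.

p(p(0))

1. p(k(p(p(b)), k(p(k(p(p(b)), p(0))), p(0))))  →  p(k(p(p(b)), k(p(p(0)), p(0))))   [R6 at 1.2.1.1]
2. p(k(p(p(b)), k(p(p(0)), p(0))))  →  p(k(p(p(b)), p(0)))   [R3 at 1.2]
3. p(k(p(p(b)), p(0)))  →  p(p(0))   [R6 at 1]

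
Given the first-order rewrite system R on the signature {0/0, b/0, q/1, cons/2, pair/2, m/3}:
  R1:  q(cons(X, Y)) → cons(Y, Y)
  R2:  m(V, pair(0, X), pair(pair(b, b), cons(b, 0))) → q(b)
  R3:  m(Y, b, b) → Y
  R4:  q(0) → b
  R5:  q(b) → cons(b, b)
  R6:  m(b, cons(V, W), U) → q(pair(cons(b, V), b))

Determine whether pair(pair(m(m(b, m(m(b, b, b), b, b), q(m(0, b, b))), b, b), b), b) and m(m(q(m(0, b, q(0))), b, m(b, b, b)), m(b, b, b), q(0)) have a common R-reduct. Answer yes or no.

Reduce t₁ = pair(pair(m(m(b, m(m(b, b, b), b, b), q(m(0, b, b))), b, b), b), b):
1. pair(pair(m(m(b, m(m(b, b, b), b, b), q(m(0, b, b))), b, b), b), b)  →  pair(pair(m(b, m(m(b, b, b), b, b), q(m(0, b, b))), b), b)   [R3 at 1.1]
2. pair(pair(m(b, m(m(b, b, b), b, b), q(m(0, b, b))), b), b)  →  pair(pair(m(b, m(b, b, b), q(m(0, b, b))), b), b)   [R3 at 1.1.2]
3. pair(pair(m(b, m(b, b, b), q(m(0, b, b))), b), b)  →  pair(pair(m(b, b, q(m(0, b, b))), b), b)   [R3 at 1.1.2]
4. pair(pair(m(b, b, q(m(0, b, b))), b), b)  →  pair(pair(m(b, b, q(0)), b), b)   [R3 at 1.1.3.1]
5. pair(pair(m(b, b, q(0)), b), b)  →  pair(pair(m(b, b, b), b), b)   [R4 at 1.1.3]
6. pair(pair(m(b, b, b), b), b)  →  pair(pair(b, b), b)   [R3 at 1.1]

Reduce t₂ = m(m(q(m(0, b, q(0))), b, m(b, b, b)), m(b, b, b), q(0)):
1. m(m(q(m(0, b, q(0))), b, m(b, b, b)), m(b, b, b), q(0))  →  m(m(q(m(0, b, b)), b, m(b, b, b)), m(b, b, b), q(0))   [R4 at 1.1.1.3]
2. m(m(q(m(0, b, b)), b, m(b, b, b)), m(b, b, b), q(0))  →  m(m(q(0), b, m(b, b, b)), m(b, b, b), q(0))   [R3 at 1.1.1]
3. m(m(q(0), b, m(b, b, b)), m(b, b, b), q(0))  →  m(m(b, b, m(b, b, b)), m(b, b, b), q(0))   [R4 at 1.1]
4. m(m(b, b, m(b, b, b)), m(b, b, b), q(0))  →  m(m(b, b, b), m(b, b, b), q(0))   [R3 at 1.3]
5. m(m(b, b, b), m(b, b, b), q(0))  →  m(b, m(b, b, b), q(0))   [R3 at 1]
6. m(b, m(b, b, b), q(0))  →  m(b, b, q(0))   [R3 at 2]
7. m(b, b, q(0))  →  m(b, b, b)   [R4 at 3]
8. m(b, b, b)  →  b   [R3 at ε]

no — NF(t₁) = pair(pair(b, b), b), NF(t₂) = b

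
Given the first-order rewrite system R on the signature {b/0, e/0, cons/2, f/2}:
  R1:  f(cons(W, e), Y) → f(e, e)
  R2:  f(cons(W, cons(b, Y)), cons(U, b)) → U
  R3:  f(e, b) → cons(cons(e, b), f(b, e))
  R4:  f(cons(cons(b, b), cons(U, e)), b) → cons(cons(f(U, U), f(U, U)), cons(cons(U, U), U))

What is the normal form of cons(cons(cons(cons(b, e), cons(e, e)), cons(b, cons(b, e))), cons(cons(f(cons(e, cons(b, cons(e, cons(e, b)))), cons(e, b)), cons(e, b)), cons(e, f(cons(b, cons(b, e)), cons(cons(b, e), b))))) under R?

1. cons(cons(cons(cons(b, e), cons(e, e)), cons(b, cons(b, e))), cons(cons(f(cons(e, cons(b, cons(e, cons(e, b)))), cons(e, b)), cons(e, b)), cons(e, f(cons(b, cons(b, e)), cons(cons(b, e), b)))))  →  cons(cons(cons(cons(b, e), cons(e, e)), cons(b, cons(b, e))), cons(cons(e, cons(e, b)), cons(e, f(cons(b, cons(b, e)), cons(cons(b, e), b)))))   [R2 at 2.1.1]
2. cons(cons(cons(cons(b, e), cons(e, e)), cons(b, cons(b, e))), cons(cons(e, cons(e, b)), cons(e, f(cons(b, cons(b, e)), cons(cons(b, e), b)))))  →  cons(cons(cons(cons(b, e), cons(e, e)), cons(b, cons(b, e))), cons(cons(e, cons(e, b)), cons(e, cons(b, e))))   [R2 at 2.2.2]

cons(cons(cons(cons(b, e), cons(e, e)), cons(b, cons(b, e))), cons(cons(e, cons(e, b)), cons(e, cons(b, e))))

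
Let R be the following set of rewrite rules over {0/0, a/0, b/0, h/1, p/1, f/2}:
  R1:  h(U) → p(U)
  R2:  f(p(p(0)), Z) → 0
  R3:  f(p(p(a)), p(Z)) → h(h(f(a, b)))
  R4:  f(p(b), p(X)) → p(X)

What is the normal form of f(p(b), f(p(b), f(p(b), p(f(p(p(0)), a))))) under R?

1. f(p(b), f(p(b), f(p(b), p(f(p(p(0)), a)))))  →  f(p(b), f(p(b), p(f(p(p(0)), a))))   [R4 at 2.2]
2. f(p(b), f(p(b), p(f(p(p(0)), a))))  →  f(p(b), p(f(p(p(0)), a)))   [R4 at 2]
3. f(p(b), p(f(p(p(0)), a)))  →  p(f(p(p(0)), a))   [R4 at ε]
4. p(f(p(p(0)), a))  →  p(0)   [R2 at 1]

p(0)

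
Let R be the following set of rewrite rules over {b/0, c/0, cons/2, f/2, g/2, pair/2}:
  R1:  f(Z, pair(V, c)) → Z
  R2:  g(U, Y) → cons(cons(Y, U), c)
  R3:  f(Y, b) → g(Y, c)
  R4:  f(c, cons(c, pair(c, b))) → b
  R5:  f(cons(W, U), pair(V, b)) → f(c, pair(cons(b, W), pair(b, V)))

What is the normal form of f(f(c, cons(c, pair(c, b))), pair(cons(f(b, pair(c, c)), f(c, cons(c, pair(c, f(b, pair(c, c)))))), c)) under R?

1. f(f(c, cons(c, pair(c, b))), pair(cons(f(b, pair(c, c)), f(c, cons(c, pair(c, f(b, pair(c, c)))))), c))  →  f(c, cons(c, pair(c, b)))   [R1 at ε]
2. f(c, cons(c, pair(c, b)))  →  b   [R4 at ε]

b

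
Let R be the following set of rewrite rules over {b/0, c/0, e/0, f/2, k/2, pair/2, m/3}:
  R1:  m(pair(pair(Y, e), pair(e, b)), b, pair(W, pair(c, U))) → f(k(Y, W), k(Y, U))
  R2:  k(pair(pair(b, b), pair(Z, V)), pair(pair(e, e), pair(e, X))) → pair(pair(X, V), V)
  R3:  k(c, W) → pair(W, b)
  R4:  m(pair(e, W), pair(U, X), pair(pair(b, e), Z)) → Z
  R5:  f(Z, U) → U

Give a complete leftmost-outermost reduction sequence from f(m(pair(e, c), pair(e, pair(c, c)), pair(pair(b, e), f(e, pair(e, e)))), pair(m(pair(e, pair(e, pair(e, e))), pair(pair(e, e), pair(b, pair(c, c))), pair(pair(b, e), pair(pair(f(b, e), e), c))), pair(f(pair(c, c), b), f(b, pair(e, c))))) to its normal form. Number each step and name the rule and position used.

pair(pair(pair(e, e), c), pair(b, pair(e, c)))

1. f(m(pair(e, c), pair(e, pair(c, c)), pair(pair(b, e), f(e, pair(e, e)))), pair(m(pair(e, pair(e, pair(e, e))), pair(pair(e, e), pair(b, pair(c, c))), pair(pair(b, e), pair(pair(f(b, e), e), c))), pair(f(pair(c, c), b), f(b, pair(e, c)))))  →  pair(m(pair(e, pair(e, pair(e, e))), pair(pair(e, e), pair(b, pair(c, c))), pair(pair(b, e), pair(pair(f(b, e), e), c))), pair(f(pair(c, c), b), f(b, pair(e, c))))   [R5 at ε]
2. pair(m(pair(e, pair(e, pair(e, e))), pair(pair(e, e), pair(b, pair(c, c))), pair(pair(b, e), pair(pair(f(b, e), e), c))), pair(f(pair(c, c), b), f(b, pair(e, c))))  →  pair(pair(pair(f(b, e), e), c), pair(f(pair(c, c), b), f(b, pair(e, c))))   [R4 at 1]
3. pair(pair(pair(f(b, e), e), c), pair(f(pair(c, c), b), f(b, pair(e, c))))  →  pair(pair(pair(e, e), c), pair(f(pair(c, c), b), f(b, pair(e, c))))   [R5 at 1.1.1]
4. pair(pair(pair(e, e), c), pair(f(pair(c, c), b), f(b, pair(e, c))))  →  pair(pair(pair(e, e), c), pair(b, f(b, pair(e, c))))   [R5 at 2.1]
5. pair(pair(pair(e, e), c), pair(b, f(b, pair(e, c))))  →  pair(pair(pair(e, e), c), pair(b, pair(e, c)))   [R5 at 2.2]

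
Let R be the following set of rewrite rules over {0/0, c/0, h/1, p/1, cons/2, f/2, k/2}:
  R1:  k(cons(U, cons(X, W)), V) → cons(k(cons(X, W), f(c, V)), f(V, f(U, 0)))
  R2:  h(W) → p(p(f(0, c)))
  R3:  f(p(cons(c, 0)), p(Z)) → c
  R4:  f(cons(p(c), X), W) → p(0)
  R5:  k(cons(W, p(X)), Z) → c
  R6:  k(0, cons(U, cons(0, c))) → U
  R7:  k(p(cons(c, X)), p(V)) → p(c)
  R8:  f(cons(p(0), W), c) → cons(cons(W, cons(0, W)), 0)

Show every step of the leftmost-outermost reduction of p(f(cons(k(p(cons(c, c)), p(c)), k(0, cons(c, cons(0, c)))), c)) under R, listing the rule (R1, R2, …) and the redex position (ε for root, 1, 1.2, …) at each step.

p(p(0))

1. p(f(cons(k(p(cons(c, c)), p(c)), k(0, cons(c, cons(0, c)))), c))  →  p(f(cons(p(c), k(0, cons(c, cons(0, c)))), c))   [R7 at 1.1.1]
2. p(f(cons(p(c), k(0, cons(c, cons(0, c)))), c))  →  p(p(0))   [R4 at 1]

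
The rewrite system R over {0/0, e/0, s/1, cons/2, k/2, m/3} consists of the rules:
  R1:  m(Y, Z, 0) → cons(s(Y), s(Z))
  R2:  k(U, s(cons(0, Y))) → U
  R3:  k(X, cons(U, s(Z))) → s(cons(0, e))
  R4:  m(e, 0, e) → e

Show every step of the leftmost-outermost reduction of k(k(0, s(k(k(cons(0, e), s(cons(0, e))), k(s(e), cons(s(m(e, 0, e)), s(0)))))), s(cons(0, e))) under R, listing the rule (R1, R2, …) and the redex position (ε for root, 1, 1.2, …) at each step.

0

1. k(k(0, s(k(k(cons(0, e), s(cons(0, e))), k(s(e), cons(s(m(e, 0, e)), s(0)))))), s(cons(0, e)))  →  k(0, s(k(k(cons(0, e), s(cons(0, e))), k(s(e), cons(s(m(e, 0, e)), s(0))))))   [R2 at ε]
2. k(0, s(k(k(cons(0, e), s(cons(0, e))), k(s(e), cons(s(m(e, 0, e)), s(0))))))  →  k(0, s(k(cons(0, e), k(s(e), cons(s(m(e, 0, e)), s(0))))))   [R2 at 2.1.1]
3. k(0, s(k(cons(0, e), k(s(e), cons(s(m(e, 0, e)), s(0))))))  →  k(0, s(k(cons(0, e), s(cons(0, e)))))   [R3 at 2.1.2]
4. k(0, s(k(cons(0, e), s(cons(0, e)))))  →  k(0, s(cons(0, e)))   [R2 at 2.1]
5. k(0, s(cons(0, e)))  →  0   [R2 at ε]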